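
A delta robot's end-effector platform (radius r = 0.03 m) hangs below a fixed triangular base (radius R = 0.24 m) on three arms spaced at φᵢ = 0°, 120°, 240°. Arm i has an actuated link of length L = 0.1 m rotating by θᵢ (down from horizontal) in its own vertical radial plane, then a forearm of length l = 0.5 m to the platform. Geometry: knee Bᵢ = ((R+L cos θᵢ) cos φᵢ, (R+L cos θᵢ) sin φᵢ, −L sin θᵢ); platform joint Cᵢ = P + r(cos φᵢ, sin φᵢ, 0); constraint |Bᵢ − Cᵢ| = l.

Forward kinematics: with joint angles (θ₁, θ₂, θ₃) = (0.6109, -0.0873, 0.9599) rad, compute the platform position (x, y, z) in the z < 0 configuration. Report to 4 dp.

φ1=0.0°: virtual centre (0.2919, 0.0000, -0.0574), radius l
φ2=120.0°: virtual centre (-0.1548, 0.2681, 0.0087), radius l
O3 = (0.2674·cos240.0°, 0.2674·sin240.0°, -0.0819) = (-0.1337, -0.2315, -0.0819)
subtract pairs → two planes through P
[-0.8934 0.5363 0.1322]·P = 0.0074;  [-0.8512 -0.4631 -0.0491]·P = -0.0103
det = 0.8702;  x = 0.0024+0.0401z,  y = 0.0179+-0.1797z
sphere 1 gives Az²+Bz+C=0 with A=1.0339, B=0.0851, C=-0.1626;  B²−4AC=0.6796;  roots -0.4398, 0.3575;  negative root z = -0.4398
x = -0.0152, y = 0.0969

(-0.0152, 0.0969, -0.4398)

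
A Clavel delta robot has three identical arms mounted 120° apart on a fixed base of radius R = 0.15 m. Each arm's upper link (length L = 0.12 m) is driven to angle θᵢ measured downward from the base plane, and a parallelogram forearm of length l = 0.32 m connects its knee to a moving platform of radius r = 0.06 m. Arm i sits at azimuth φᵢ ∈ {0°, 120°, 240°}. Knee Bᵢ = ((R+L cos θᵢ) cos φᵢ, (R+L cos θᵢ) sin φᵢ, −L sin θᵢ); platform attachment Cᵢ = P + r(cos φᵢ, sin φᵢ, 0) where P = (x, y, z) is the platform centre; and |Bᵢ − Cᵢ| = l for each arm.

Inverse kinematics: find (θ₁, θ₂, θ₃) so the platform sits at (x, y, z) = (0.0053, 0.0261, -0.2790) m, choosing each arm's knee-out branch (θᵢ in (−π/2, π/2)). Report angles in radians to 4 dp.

θ₁ = 0.2618, θ₂ = 0.1743, θ₃ = 0.4359

arm 1 (φ=0.0°): x'=0.0053, y'=0.0261
  A=0.0847, B=-0.2790, C=(l²−L²−A²−y'²−z²)/(2L)=0.0096
  γ=atan2(-0.2790,0.0847)=-1.2761;  ψ=arccos(0.0329)=1.5379;  θ1=γ+ψ≈0.2618
arm 2 (φ=120.0°): x'=0.0200, y'=-0.0176
  A=0.0700, B=-0.2790, C=(l²−L²−A²−y'²−z²)/(2L)=0.0206
  θ2 = atan2(B,A) + arccos(C/0.2877) = 0.1743
rotate P by −φ3: (-0.0253, -0.0085, -0.2790)
  A cos θ + B sin θ = C:  0.1153·cos θ + -0.2790·sin θ = -0.0133
  θ3 = atan2(B,A) + arccos(C/0.3019) = 0.4359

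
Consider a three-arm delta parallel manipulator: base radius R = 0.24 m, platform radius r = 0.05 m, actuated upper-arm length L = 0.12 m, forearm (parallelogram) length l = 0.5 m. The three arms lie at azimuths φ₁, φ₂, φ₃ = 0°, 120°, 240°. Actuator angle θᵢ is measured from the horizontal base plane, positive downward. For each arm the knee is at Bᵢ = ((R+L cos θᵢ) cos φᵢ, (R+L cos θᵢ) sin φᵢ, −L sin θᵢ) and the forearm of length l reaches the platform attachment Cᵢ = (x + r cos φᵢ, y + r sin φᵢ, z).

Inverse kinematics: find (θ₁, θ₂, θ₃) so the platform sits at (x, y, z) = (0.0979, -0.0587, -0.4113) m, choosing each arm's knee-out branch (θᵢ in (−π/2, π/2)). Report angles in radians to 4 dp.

rotate P by −φ1: (0.0979, -0.0587, -0.4113)
  A cos θ + B sin θ = C:  0.0921·cos θ + -0.4113·sin θ = 0.2271
  γ=atan2(-0.4113,0.0921)=-1.3505;  ψ=arccos(0.5388)=1.0018;  θ1=γ+ψ≈-0.3487
φ2=120.0° → target in arm frame (-0.0998, -0.0554)
  A=0.2898, B=-0.4113, C=(l²−L²−A²−y'²−z²)/(2L)=-0.0859
  θ2 = atan2(B,A) + arccos(C/0.5031) = 0.7854
rotate P by −φ3: (0.0019, 0.1141, -0.4113)
  A cos θ + B sin θ = C:  0.1881·cos θ + -0.4113·sin θ = 0.0751
  γ=atan2(-0.4113,0.1881)=-1.1418;  ψ=arccos(0.1660)=1.4040;  θ3=γ+ψ≈0.2622

θ₁ = -0.3487, θ₂ = 0.7854, θ₃ = 0.2622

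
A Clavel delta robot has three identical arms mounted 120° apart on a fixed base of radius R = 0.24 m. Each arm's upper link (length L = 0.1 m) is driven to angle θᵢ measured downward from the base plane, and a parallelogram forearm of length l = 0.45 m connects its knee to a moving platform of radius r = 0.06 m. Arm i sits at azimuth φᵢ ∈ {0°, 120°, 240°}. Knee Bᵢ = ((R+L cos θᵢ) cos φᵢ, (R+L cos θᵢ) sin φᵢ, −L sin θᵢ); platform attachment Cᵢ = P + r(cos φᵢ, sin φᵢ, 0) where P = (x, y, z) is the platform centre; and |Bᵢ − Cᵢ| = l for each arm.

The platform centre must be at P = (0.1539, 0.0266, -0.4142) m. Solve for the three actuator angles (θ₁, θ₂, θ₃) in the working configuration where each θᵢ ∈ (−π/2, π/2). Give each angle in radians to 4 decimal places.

arm 1 (φ=0.0°): x'=0.1539, y'=0.0266
  A=0.0261, B=-0.4142, C=(l²−L²−A²−y'²−z²)/(2L)=0.0977
  γ=atan2(-0.4142,0.0261)=-1.5079;  ψ=arccos(0.2355)=1.3330;  θ1=γ+ψ≈-0.1748
arm 2 (φ=120.0°): x'=-0.0539, y'=-0.1466
  e−x'=0.2339;  (l²−L²−(e−x')²−y'²−z²)/2L = -0.2763
  θ2 = atan2(B,A) + arccos(C/0.4757) = 1.1339
rotate P by −φ3: (-0.1000, 0.1200, -0.4142)
  A=0.2800, B=-0.4142, C=(l²−L²−A²−y'²−z²)/(2L)=-0.3592
  θ3 = atan2(B,A) + arccos(C/0.5000) = 1.3961

θ₁ = -0.1748, θ₂ = 1.1339, θ₃ = 1.3961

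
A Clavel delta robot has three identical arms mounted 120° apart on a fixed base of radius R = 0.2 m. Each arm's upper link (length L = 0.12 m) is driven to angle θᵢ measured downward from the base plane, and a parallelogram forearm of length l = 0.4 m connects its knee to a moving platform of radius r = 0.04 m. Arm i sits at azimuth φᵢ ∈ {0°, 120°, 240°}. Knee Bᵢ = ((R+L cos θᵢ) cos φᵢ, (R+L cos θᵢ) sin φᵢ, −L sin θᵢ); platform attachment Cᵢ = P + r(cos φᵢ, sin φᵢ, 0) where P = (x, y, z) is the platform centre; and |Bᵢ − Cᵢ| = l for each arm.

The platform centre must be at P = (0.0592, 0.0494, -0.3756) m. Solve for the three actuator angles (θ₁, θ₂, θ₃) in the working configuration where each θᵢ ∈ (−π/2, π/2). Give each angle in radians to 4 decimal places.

θ₁ = 0.3488, θ₂ = 0.6105, θ₃ = 1.0472

rotate P by −φ1: (0.0592, 0.0494, -0.3756)
  A cos θ + B sin θ = C:  0.1008·cos θ + -0.3756·sin θ = -0.0337
  θ1 = atan2(B,A) + arccos(C/0.3889) = 0.3488
φ2=120.0° → target in arm frame (0.0132, -0.0760)
  A=0.1468, B=-0.3756, C=(l²−L²−A²−y'²−z²)/(2L)=-0.0950
  √(A²+B²)=0.4033;  θ2 = -1.1982+1.8086 ≈ 0.6105
φ3=240.0° → target in arm frame (-0.0724, 0.0266)
  A cos θ + B sin θ = C:  0.2324·cos θ + -0.3756·sin θ = -0.2091
  √(A²+B²)=0.4417;  θ3 = -1.0167+2.0640 ≈ 1.0472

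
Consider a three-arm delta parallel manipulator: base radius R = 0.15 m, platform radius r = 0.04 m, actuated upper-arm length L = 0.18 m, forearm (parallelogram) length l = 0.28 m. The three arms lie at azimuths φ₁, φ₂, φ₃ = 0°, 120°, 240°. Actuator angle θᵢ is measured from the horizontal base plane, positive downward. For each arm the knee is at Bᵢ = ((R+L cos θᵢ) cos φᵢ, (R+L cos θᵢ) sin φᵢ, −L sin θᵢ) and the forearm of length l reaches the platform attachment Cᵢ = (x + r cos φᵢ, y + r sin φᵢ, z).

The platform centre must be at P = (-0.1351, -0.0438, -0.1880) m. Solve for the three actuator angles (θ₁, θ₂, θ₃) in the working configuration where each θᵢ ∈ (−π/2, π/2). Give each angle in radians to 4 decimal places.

θ₁ = 1.3963, θ₂ = 0.6106, θ₃ = 0.0005

rotate P by −φ1: (-0.1351, -0.0438, -0.1880)
  A=0.2451, B=-0.1880, C=(l²−L²−A²−y'²−z²)/(2L)=-0.1426
  γ=atan2(-0.1880,0.2451)=-0.6543;  ψ=arccos(-0.4616)=2.0506;  θ1=γ+ψ≈1.3963
rotate P by −φ2: (0.0296, 0.1389, -0.1880)
  A cos θ + B sin θ = C:  0.0804·cos θ + -0.1880·sin θ = -0.0419
  √(A²+B²)=0.2045;  θ2 = -1.1668+1.7774 ≈ 0.6106
arm 3 (φ=240.0°): x'=0.1055, y'=-0.0951
  e−x'=0.0045;  (l²−L²−(e−x')²−y'²−z²)/2L = 0.0044
  γ=atan2(-0.1880,0.0045)=-1.5468;  ψ=arccos(0.0235)=1.5473;  θ3=γ+ψ≈0.0005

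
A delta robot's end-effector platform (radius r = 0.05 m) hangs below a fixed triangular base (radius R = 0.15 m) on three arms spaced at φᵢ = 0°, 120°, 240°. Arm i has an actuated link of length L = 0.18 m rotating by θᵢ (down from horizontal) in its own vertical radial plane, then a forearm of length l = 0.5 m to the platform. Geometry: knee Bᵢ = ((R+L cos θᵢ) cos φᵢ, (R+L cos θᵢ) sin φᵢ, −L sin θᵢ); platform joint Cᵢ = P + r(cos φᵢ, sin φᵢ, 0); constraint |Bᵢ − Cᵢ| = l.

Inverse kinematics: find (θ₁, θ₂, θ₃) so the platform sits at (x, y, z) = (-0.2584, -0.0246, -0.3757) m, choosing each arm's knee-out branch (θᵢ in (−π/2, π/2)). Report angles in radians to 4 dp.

θ₁ = 1.0471, θ₂ = -0.1743, θ₃ = -0.3491

φ1=0.0° → target in arm frame (-0.2584, -0.0246)
  e−x'=0.3584;  (l²−L²−(e−x')²−y'²−z²)/2L = -0.1461
  θ1 = atan2(B,A) + arccos(C/0.5192) = 1.0471
rotate P by −φ2: (0.1079, 0.2361, -0.3757)
  A=-0.0079, B=-0.3757, C=(l²−L²−A²−y'²−z²)/(2L)=0.0574
  √(A²+B²)=0.3758;  θ2 = -1.5918+1.4175 ≈ -0.1743
φ3=240.0° → target in arm frame (0.1505, -0.2115)
  e−x'=-0.0505;  (l²−L²−(e−x')²−y'²−z²)/2L = 0.0810
  γ=atan2(-0.3757,-0.0505)=-1.7044;  ψ=arccos(0.2138)=1.3554;  θ3=γ+ψ≈-0.3491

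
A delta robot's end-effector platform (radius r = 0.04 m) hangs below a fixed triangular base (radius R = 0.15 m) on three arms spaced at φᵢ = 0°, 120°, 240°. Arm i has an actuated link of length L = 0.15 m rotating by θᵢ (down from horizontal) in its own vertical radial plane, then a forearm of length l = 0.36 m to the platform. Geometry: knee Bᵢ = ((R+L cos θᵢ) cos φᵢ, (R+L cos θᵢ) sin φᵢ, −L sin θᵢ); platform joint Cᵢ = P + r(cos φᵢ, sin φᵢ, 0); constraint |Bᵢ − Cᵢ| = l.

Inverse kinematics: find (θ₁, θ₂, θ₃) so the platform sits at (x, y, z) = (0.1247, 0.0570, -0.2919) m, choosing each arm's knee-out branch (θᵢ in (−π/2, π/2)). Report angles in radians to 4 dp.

θ₁ = -0.2621, θ₂ = 0.5239, θ₃ = 0.9599

rotate P by −φ1: (0.1247, 0.0570, -0.2919)
  A cos θ + B sin θ = C:  -0.0147·cos θ + -0.2919·sin θ = 0.0614
  γ=atan2(-0.2919,-0.0147)=-1.6211;  ψ=arccos(0.2102)=1.3590;  θ1=γ+ψ≈-0.2621
φ2=120.0° → target in arm frame (-0.0130, -0.1365)
  e−x'=0.1230;  (l²−L²−(e−x')²−y'²−z²)/2L = -0.0395
  γ=atan2(-0.2919,0.1230)=-1.1720;  ψ=arccos(-0.1248)=1.6959;  θ2=γ+ψ≈0.5239
arm 3 (φ=240.0°): x'=-0.1117, y'=0.0795
  A=0.2217, B=-0.2919, C=(l²−L²−A²−y'²−z²)/(2L)=-0.1119
  γ=atan2(-0.2919,0.2217)=-0.9212;  ψ=arccos(-0.3054)=1.8811;  θ3=γ+ψ≈0.9599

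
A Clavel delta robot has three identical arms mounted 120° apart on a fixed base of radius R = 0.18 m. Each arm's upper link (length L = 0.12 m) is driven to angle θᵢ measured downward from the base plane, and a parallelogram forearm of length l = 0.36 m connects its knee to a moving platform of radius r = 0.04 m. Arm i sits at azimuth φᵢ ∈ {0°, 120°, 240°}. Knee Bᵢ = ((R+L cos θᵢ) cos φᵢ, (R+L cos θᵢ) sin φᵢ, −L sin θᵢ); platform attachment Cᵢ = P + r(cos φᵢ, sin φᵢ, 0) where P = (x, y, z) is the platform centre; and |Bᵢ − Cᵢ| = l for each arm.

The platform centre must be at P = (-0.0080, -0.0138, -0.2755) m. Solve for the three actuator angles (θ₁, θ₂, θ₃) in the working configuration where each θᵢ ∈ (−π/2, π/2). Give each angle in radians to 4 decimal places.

arm 1 (φ=0.0°): x'=-0.0080, y'=-0.0138
  A=0.1480, B=-0.2755, C=(l²−L²−A²−y'²−z²)/(2L)=0.0717
  θ1 = atan2(B,A) + arccos(C/0.3127) = 0.2617
rotate P by −φ2: (-0.0080, 0.0138, -0.2755)
  e−x'=0.1480;  (l²−L²−(e−x')²−y'²−z²)/2L = 0.0717
  √(A²+B²)=0.3127;  θ2 = -1.0780+1.3393 ≈ 0.2613
rotate P by −φ3: (0.0160, 0.0000, -0.2755)
  e−x'=0.1240;  (l²−L²−(e−x')²−y'²−z²)/2L = 0.0996
  γ=atan2(-0.2755,0.1240)=-1.1477;  ψ=arccos(0.3298)=1.2348;  θ3=γ+ψ≈0.0870

θ₁ = 0.2617, θ₂ = 0.2613, θ₃ = 0.0870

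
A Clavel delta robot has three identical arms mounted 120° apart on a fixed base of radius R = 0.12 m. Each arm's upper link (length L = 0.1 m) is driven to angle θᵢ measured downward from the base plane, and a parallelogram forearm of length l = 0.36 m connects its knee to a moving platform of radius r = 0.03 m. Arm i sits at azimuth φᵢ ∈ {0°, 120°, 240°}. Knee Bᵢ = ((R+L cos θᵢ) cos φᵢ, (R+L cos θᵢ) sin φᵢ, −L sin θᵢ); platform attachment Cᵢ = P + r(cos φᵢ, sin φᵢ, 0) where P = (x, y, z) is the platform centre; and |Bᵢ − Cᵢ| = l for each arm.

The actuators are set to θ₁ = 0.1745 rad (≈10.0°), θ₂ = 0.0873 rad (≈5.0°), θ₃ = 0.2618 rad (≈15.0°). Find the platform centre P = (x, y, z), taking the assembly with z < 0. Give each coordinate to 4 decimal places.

φ1=0.0°: virtual centre (0.1885, 0.0000, -0.0174), radius l
centre 2 = (0.1896·cos120.0°, 0.1896·sin120.0°, -0.0087) = (-0.0948, 0.1642, -0.0087)
arm 3 at φ=240.0°: (R−r)+L cos θ3 = 0.1866;  centre 3 = (-0.0933, -0.1616, -0.0259)
eliminate P² terms by subtracting sphere 1 from 2 and 3
linear system: -0.5666x+0.3284y = 0.0002−0.0173z; -0.5636x+-0.3232y = -0.0003−-0.0170z
Cramer: x(z) = 0.0001-0.0000z;  y(z) = 0.0008-0.0527z
into |P−centre ₁|² = l²: 1.0028z² + 0.0346z + -0.0938 = 0;  Δ = 0.3775;  z = -0.3236 or 0.2891 → z<0 root = -0.3236
x = 0.0001, y = 0.0179

(0.0001, 0.0179, -0.3236)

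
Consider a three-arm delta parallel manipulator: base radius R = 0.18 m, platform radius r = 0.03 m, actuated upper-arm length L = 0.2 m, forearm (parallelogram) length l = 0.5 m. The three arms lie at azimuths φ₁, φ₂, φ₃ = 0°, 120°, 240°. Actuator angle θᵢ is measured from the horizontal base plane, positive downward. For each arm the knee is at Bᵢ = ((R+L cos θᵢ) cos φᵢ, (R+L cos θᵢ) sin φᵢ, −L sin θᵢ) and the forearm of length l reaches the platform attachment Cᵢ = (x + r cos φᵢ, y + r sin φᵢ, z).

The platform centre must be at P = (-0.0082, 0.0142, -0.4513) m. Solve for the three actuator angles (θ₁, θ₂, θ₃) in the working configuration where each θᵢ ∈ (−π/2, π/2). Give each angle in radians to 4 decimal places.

rotate P by −φ1: (-0.0082, 0.0142, -0.4513)
  A cos θ + B sin θ = C:  0.1582·cos θ + -0.4513·sin θ = -0.0473
  θ1 = atan2(B,A) + arccos(C/0.4782) = 0.4361
arm 2 (φ=120.0°): x'=0.0164, y'=0.0000
  A cos θ + B sin θ = C:  0.1336·cos θ + -0.4513·sin θ = -0.0288
  √(A²+B²)=0.4707;  θ2 = -1.2830+1.6320 ≈ 0.3491
arm 3 (φ=240.0°): x'=-0.0082, y'=-0.0142
  A=0.1582, B=-0.4513, C=(l²−L²−A²−y'²−z²)/(2L)=-0.0472
  θ3 = atan2(B,A) + arccos(C/0.4782) = 0.4361

θ₁ = 0.4361, θ₂ = 0.3491, θ₃ = 0.4361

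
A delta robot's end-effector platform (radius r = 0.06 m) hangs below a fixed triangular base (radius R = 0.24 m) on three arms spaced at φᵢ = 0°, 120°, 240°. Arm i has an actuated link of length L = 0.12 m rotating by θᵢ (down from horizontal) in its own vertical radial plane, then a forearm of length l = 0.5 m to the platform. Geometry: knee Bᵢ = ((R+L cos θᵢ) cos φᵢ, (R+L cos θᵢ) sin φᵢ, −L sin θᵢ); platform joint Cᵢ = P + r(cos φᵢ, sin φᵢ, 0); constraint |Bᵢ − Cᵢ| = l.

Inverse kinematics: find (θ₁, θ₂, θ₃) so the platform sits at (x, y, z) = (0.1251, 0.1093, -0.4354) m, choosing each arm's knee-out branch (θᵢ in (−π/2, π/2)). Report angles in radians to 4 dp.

θ₁ = -0.1740, θ₂ = 0.3493, θ₃ = 1.2222

φ1=0.0° → target in arm frame (0.1251, 0.1093)
  A=0.0549, B=-0.4354, C=(l²−L²−A²−y'²−z²)/(2L)=0.1294
  √(A²+B²)=0.4388;  θ1 = -1.4454+1.2714 ≈ -0.1740
arm 2 (φ=120.0°): x'=0.0321, y'=-0.1630
  e−x'=0.1479;  (l²−L²−(e−x')²−y'²−z²)/2L = -0.0100
  θ2 = atan2(B,A) + arccos(C/0.4598) = 0.3493
arm 3 (φ=240.0°): x'=-0.1572, y'=0.0537
  A cos θ + B sin θ = C:  0.3372·cos θ + -0.4354·sin θ = -0.2940
  γ=atan2(-0.4354,0.3372)=-0.9118;  ψ=arccos(-0.5339)=2.1340;  θ3=γ+ψ≈1.2222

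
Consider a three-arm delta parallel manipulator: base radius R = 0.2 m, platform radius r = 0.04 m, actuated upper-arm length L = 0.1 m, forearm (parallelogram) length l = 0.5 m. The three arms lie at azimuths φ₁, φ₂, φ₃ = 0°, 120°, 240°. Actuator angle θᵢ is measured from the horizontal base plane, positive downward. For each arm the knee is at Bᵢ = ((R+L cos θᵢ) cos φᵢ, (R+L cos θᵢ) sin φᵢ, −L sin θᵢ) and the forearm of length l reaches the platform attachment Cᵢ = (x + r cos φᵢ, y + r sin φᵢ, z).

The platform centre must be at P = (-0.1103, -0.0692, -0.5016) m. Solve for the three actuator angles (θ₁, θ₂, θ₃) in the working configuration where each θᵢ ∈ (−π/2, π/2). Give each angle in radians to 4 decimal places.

θ₁ = 1.3969, θ₂ = 0.8729, θ₃ = 0.2623

arm 1 (φ=0.0°): x'=-0.1103, y'=-0.0692
  A=0.2703, B=-0.5016, C=(l²−L²−A²−y'²−z²)/(2L)=-0.4473
  γ=atan2(-0.5016,0.2703)=-1.0765;  ψ=arccos(-0.7850)=2.4734;  θ1=γ+ψ≈1.3969
φ2=120.0° → target in arm frame (-0.0048, 0.1301)
  A cos θ + B sin θ = C:  0.1648·cos θ + -0.5016·sin θ = -0.2784
  γ=atan2(-0.5016,0.1648)=-1.2534;  ψ=arccos(-0.5274)=2.1263;  θ2=γ+ψ≈0.8729
rotate P by −φ3: (0.1151, -0.0609, -0.5016)
  e−x'=0.0449;  (l²−L²−(e−x')²−y'²−z²)/2L = -0.0867
  γ=atan2(-0.5016,0.0449)=-1.4815;  ψ=arccos(-0.1721)=1.7437;  θ3=γ+ψ≈0.2623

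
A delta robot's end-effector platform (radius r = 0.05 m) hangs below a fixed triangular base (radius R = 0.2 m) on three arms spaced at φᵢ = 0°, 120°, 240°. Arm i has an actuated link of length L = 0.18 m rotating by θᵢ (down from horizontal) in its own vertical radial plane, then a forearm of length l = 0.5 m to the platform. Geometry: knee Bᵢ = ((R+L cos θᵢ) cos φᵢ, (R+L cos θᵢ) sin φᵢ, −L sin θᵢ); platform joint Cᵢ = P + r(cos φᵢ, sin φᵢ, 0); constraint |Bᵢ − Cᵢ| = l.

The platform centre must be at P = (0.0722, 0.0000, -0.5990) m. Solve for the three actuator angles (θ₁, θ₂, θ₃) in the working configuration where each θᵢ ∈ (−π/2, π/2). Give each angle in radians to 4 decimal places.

θ₁ = 0.8731, θ₂ = 1.2219, θ₃ = 1.2219

arm 1 (φ=0.0°): x'=0.0722, y'=0.0000
  A cos θ + B sin θ = C:  0.0778·cos θ + -0.5990·sin θ = -0.4090
  γ=atan2(-0.5990,0.0778)=-1.4416;  ψ=arccos(-0.6772)=2.3147;  θ1=γ+ψ≈0.8731
φ2=120.0° → target in arm frame (-0.0361, -0.0625)
  A=0.1861, B=-0.5990, C=(l²−L²−A²−y'²−z²)/(2L)=-0.4993
  √(A²+B²)=0.6272;  θ2 = -1.2696+2.4915 ≈ 1.2219
rotate P by −φ3: (-0.0361, 0.0625, -0.5990)
  e−x'=0.1861;  (l²−L²−(e−x')²−y'²−z²)/2L = -0.4993
  θ3 = atan2(B,A) + arccos(C/0.6272) = 1.2219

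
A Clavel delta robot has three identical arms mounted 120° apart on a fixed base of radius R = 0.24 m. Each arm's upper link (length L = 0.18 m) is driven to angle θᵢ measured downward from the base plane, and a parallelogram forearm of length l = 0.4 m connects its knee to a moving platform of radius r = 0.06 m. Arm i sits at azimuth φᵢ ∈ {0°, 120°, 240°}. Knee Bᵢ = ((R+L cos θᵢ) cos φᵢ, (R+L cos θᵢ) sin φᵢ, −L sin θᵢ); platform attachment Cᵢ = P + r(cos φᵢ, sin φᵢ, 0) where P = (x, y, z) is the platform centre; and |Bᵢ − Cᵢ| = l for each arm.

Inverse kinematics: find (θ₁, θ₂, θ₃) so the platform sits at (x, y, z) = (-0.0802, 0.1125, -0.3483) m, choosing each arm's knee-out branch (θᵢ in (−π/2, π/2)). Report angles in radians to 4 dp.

θ₁ = 1.1346, θ₂ = 0.0872, θ₃ = 1.0470

φ1=0.0° → target in arm frame (-0.0802, 0.1125)
  e−x'=0.2602;  (l²−L²−(e−x')²−y'²−z²)/2L = -0.2058
  γ=atan2(-0.3483,0.2602)=-0.9292;  ψ=arccos(-0.4733)=2.0638;  θ1=γ+ψ≈1.1346
rotate P by −φ2: (0.1375, 0.0132, -0.3483)
  A=0.0425, B=-0.3483, C=(l²−L²−A²−y'²−z²)/(2L)=0.0120
  γ=atan2(-0.3483,0.0425)=-1.4495;  ψ=arccos(0.0341)=1.5367;  θ2=γ+ψ≈0.0872
φ3=240.0° → target in arm frame (-0.0573, -0.1257)
  A=0.2373, B=-0.3483, C=(l²−L²−A²−y'²−z²)/(2L)=-0.1829
  √(A²+B²)=0.4215;  θ3 = -0.9727+2.0196 ≈ 1.0470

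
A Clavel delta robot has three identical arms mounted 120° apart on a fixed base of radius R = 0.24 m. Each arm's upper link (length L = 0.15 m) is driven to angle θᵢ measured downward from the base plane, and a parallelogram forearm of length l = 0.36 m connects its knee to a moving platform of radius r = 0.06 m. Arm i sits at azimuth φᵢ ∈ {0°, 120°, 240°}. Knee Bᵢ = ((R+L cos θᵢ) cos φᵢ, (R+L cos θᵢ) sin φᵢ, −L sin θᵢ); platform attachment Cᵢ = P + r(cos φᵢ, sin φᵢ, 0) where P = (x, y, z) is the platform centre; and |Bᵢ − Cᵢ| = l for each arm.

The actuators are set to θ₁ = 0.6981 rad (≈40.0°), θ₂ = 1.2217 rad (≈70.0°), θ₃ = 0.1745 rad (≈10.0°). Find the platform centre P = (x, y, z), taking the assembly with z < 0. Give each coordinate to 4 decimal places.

S1 = (0.2949·cos0.0°, 0.2949·sin0.0°, -0.0964) = (0.2949, 0.0000, -0.0964)
S2 = (0.2313·cos120.0°, 0.2313·sin120.0°, -0.1410) = (-0.1157, 0.2003, -0.1410)
arm 3 at φ=240.0°: e+L cos θ3 = 0.3277;  S3 = (-0.1639, -0.2838, -0.0260)
|S₂|²−|S₁|² = -0.0229;  |S₃|²−|S₁|² = 0.0118
[-0.8211 0.4006 -0.0891]·P = -0.0229;  [-0.9175 -0.5676 0.1407]·P = 0.0118
Cramer: x(z) = 0.0099+0.0070z;  y(z) = -0.0368+0.2367z
quadratic in z: (1.0561)z²+(0.1714)z+(-0.0377)=0, √Δ=0.4344 → z ∈ {-0.2868, 0.1245}; z = -0.2868 (taking z<0)
x = 0.0079, y = -0.1047

(0.0079, -0.1047, -0.2868)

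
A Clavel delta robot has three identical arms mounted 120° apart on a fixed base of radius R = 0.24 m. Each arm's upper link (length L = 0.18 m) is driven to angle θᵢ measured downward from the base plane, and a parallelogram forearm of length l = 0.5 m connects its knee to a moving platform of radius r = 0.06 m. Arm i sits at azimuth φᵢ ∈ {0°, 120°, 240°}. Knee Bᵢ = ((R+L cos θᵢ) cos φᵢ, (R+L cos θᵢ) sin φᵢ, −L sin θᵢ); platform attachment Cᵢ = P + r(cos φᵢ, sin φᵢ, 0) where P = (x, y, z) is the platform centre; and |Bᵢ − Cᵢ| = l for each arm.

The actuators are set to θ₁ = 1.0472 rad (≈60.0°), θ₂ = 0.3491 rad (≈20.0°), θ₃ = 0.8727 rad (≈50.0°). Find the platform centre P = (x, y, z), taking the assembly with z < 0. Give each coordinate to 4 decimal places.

arm 1 at φ=0.0°: ρ1 = 0.2700;  S1 = (0.2700, 0.0000, -0.1559)
S2 = (0.3491·cos120.0°, 0.3491·sin120.0°, -0.0616) = (-0.1746, 0.3024, -0.0616)
φ3=240.0°: virtual centre (-0.1478, -0.2561, -0.1379), radius l
|S₂|²−|S₁|² = 0.0285;  |S₃|²−|S₁|² = 0.0093
linear system: -0.8891x+0.6047y = 0.0285−0.1886z; -0.8357x+-0.5122y = 0.0093−0.0360z
Cramer: x(z) = -0.0210+0.1232z;  y(z) = 0.0162-0.1308z
sphere 1 gives Az²+Bz+C=0 with A=1.0323, B=0.2358, C=-0.1407;  B²−4AC=0.6368;  roots -0.5007, 0.2723;  negative root z = -0.5007
x = -0.0827, y = 0.0817

(-0.0827, 0.0817, -0.5007)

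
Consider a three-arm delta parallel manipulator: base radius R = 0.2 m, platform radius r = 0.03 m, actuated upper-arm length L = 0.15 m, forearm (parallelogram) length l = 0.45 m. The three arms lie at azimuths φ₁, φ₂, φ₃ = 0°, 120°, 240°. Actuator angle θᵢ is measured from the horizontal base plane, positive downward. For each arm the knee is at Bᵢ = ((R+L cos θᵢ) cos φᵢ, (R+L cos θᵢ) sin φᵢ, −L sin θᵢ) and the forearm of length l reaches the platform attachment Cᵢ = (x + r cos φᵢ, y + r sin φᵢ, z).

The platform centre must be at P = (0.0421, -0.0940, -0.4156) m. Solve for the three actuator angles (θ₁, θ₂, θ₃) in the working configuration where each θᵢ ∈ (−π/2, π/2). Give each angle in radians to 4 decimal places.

arm 1 (φ=0.0°): x'=0.0421, y'=-0.0940
  A=0.1279, B=-0.4156, C=(l²−L²−A²−y'²−z²)/(2L)=-0.0597
  √(A²+B²)=0.4348;  θ1 = -1.2722+1.7086 ≈ 0.4363
rotate P by −φ2: (-0.1025, 0.0105, -0.4156)
  A cos θ + B sin θ = C:  0.2725·cos θ + -0.4156·sin θ = -0.2236
  θ2 = atan2(B,A) + arccos(C/0.4969) = 1.0469
arm 3 (φ=240.0°): x'=0.0604, y'=0.0835
  A cos θ + B sin θ = C:  0.1096·cos θ + -0.4156·sin θ = -0.0390
  θ3 = atan2(B,A) + arccos(C/0.4298) = 0.3489

θ₁ = 0.4363, θ₂ = 1.0469, θ₃ = 0.3489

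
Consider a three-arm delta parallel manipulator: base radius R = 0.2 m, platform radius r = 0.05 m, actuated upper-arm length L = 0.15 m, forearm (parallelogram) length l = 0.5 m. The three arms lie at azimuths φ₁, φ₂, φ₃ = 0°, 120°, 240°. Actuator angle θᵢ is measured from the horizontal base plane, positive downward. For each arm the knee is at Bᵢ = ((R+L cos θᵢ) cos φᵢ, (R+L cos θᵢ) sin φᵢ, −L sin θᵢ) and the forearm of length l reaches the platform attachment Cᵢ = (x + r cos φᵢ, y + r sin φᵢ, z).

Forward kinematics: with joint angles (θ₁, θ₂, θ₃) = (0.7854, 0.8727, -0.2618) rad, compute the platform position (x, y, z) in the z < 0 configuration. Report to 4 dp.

(-0.0747, -0.1580, -0.4462)

O1 = (0.2561·cos0.0°, 0.2561·sin0.0°, -0.1061) = (0.2561, 0.0000, -0.1061)
O2 = (0.2464·cos120.0°, 0.2464·sin120.0°, -0.1149) = (-0.1232, 0.2134, -0.1149)
arm 3 at φ=240.0°: e+L cos θ3 = 0.2949;  O3 = (-0.1474, -0.2554, 0.0388)
subtract pairs → two planes through P
linear system: -0.7585x+0.4268y = -0.0029−-0.0177z; -0.8070x+-0.5108y = 0.0116−0.2898z
Cramer: x(z) = -0.0048+0.1566z;  y(z) = -0.0153+0.3198z
into |P−O₁|² = l²: 1.1268z² + 0.1207z + -0.1705 = 0;  Δ = 0.7830;  z = -0.4462 or 0.3391 → z<0 root = -0.4462
x = -0.0747, y = -0.1580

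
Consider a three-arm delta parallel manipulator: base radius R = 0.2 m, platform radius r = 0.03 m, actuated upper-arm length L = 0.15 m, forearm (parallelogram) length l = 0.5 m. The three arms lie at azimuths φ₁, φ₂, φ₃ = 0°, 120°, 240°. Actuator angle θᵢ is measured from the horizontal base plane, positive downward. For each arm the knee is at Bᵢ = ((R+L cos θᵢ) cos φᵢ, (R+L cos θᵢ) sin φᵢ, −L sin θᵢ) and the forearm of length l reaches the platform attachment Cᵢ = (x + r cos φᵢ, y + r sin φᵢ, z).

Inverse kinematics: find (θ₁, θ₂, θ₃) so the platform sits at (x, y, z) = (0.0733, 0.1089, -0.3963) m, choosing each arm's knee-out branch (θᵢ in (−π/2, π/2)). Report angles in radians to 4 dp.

θ₁ = -0.1747, θ₂ = -0.0871, θ₃ = 0.7853

arm 1 (φ=0.0°): x'=0.0733, y'=0.1089
  A cos θ + B sin θ = C:  0.0967·cos θ + -0.3963·sin θ = 0.1641
  γ=atan2(-0.3963,0.0967)=-1.3315;  ψ=arccos(0.4023)=1.1567;  θ1=γ+ψ≈-0.1747
arm 2 (φ=120.0°): x'=0.0577, y'=-0.1179
  A cos θ + B sin θ = C:  0.1123·cos θ + -0.3963·sin θ = 0.1464
  √(A²+B²)=0.4119;  θ2 = -1.2946+1.2075 ≈ -0.0871
arm 3 (φ=240.0°): x'=-0.1310, y'=0.0090
  A=0.3010, B=-0.3963, C=(l²−L²−A²−y'²−z²)/(2L)=-0.0674
  γ=atan2(-0.3963,0.3010)=-0.9213;  ψ=arccos(-0.1354)=1.7066;  θ3=γ+ψ≈0.7853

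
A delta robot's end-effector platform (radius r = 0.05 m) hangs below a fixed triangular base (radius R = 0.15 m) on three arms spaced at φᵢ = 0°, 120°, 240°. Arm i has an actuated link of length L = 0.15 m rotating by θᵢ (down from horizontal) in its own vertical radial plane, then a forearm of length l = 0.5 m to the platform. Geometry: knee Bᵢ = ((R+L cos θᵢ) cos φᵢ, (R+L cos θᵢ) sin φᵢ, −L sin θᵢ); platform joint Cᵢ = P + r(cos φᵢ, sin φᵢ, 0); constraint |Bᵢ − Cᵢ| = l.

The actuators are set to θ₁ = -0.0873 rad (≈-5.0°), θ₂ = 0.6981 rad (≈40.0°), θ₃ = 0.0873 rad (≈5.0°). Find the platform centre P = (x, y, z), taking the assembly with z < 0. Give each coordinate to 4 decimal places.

(0.0925, -0.1058, -0.4497)

φ1=0.0°: virtual centre (0.2494, 0.0000, 0.0131), radius l
O2 = (0.2149·cos120.0°, 0.2149·sin120.0°, -0.0964) = (-0.1075, 0.1861, -0.0964)
φ3=240.0°: virtual centre (-0.1247, -0.2160, -0.0131), radius l
eliminate P² terms by subtracting sphere 1 from 2 and 3
plane₁₂: -0.7138x+0.3722y+-0.2190z = -0.0069
Cramer: x(z) = 0.0051-0.1944z;  y(z) = -0.0088+0.2156z
quadratic in z: (1.0843)z²+(0.0650)z+(-0.1900)=0, √Δ=0.9102 → z ∈ {-0.4497, 0.3897}; z = -0.4497 (taking z<0)
x = 0.0925, y = -0.1058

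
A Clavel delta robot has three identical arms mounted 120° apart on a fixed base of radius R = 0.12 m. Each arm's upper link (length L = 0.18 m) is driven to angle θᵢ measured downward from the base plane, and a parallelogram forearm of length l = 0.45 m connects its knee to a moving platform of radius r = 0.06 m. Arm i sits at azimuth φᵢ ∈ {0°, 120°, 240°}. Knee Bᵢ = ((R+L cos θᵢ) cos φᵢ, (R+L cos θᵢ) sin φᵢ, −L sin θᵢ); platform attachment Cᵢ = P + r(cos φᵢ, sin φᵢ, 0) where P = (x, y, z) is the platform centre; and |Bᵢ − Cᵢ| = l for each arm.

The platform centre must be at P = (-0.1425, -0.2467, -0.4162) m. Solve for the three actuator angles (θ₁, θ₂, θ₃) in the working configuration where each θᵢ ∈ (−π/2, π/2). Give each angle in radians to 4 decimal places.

θ₁ = 1.1345, θ₂ = 1.1343, θ₃ = -0.1746

arm 1 (φ=0.0°): x'=-0.1425, y'=-0.2467
  e−x'=0.2025;  (l²−L²−(e−x')²−y'²−z²)/2L = -0.2916
  θ1 = atan2(B,A) + arccos(C/0.4628) = 1.1345
rotate P by −φ2: (-0.1424, 0.2468, -0.4162)
  e−x'=0.2024;  (l²−L²−(e−x')²−y'²−z²)/2L = -0.2916
  θ2 = atan2(B,A) + arccos(C/0.4628) = 1.1343
φ3=240.0° → target in arm frame (0.2849, -0.0001)
  A cos θ + B sin θ = C:  -0.2249·cos θ + -0.4162·sin θ = -0.1492
  γ=atan2(-0.4162,-0.2249)=-2.0662;  ψ=arccos(-0.3153)=1.8916;  θ3=γ+ψ≈-0.1746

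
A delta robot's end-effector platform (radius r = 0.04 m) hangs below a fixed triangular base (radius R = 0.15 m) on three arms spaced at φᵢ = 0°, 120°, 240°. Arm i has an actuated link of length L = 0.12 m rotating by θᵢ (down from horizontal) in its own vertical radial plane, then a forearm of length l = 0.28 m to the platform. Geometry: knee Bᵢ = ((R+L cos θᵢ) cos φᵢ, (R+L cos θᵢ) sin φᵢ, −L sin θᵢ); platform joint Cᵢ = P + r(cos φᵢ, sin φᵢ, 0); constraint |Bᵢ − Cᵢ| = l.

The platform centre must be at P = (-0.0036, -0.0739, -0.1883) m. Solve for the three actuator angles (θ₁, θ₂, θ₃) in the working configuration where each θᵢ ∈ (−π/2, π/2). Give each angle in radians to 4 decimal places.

θ₁ = 0.3488, θ₂ = 0.7851, θ₃ = -0.3496

arm 1 (φ=0.0°): x'=-0.0036, y'=-0.0739
  A cos θ + B sin θ = C:  0.1136·cos θ + -0.1883·sin θ = 0.0424
  γ=atan2(-0.1883,0.1136)=-1.0280;  ψ=arccos(0.1928)=1.3768;  θ1=γ+ψ≈0.3488
arm 2 (φ=120.0°): x'=-0.0622, y'=0.0401
  A=0.1722, B=-0.1883, C=(l²−L²−A²−y'²−z²)/(2L)=-0.0113
  θ2 = atan2(B,A) + arccos(C/0.2552) = 0.7851
rotate P by −φ3: (0.0658, 0.0338, -0.1883)
  A cos θ + B sin θ = C:  0.0442·cos θ + -0.1883·sin θ = 0.1060
  γ=atan2(-0.1883,0.0442)=-1.3402;  ψ=arccos(0.5481)=0.9907;  θ3=γ+ψ≈-0.3496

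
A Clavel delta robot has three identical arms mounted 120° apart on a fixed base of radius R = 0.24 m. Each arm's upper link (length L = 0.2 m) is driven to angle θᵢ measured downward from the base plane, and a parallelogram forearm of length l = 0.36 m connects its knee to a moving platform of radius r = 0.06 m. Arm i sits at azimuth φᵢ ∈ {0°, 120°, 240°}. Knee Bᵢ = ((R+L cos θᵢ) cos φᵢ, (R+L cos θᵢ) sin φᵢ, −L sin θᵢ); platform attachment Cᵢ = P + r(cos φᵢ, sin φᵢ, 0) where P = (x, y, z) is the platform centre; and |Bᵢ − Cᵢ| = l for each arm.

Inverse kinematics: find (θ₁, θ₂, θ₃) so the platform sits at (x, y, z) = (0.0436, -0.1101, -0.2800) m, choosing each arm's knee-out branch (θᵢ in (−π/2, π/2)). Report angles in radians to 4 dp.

θ₁ = 0.6107, θ₂ = 1.3088, θ₃ = 0.4364

rotate P by −φ1: (0.0436, -0.1101, -0.2800)
  A=0.1364, B=-0.2800, C=(l²−L²−A²−y'²−z²)/(2L)=-0.0488
  θ1 = atan2(B,A) + arccos(C/0.3115) = 0.6107
φ2=120.0° → target in arm frame (-0.1171, 0.0173)
  A cos θ + B sin θ = C:  0.2971·cos θ + -0.2800·sin θ = -0.1935
  θ2 = atan2(B,A) + arccos(C/0.4083) = 1.3088
arm 3 (φ=240.0°): x'=0.0735, y'=0.0928
  A cos θ + B sin θ = C:  0.1065·cos θ + -0.2800·sin θ = -0.0219
  θ3 = atan2(B,A) + arccos(C/0.2996) = 0.4364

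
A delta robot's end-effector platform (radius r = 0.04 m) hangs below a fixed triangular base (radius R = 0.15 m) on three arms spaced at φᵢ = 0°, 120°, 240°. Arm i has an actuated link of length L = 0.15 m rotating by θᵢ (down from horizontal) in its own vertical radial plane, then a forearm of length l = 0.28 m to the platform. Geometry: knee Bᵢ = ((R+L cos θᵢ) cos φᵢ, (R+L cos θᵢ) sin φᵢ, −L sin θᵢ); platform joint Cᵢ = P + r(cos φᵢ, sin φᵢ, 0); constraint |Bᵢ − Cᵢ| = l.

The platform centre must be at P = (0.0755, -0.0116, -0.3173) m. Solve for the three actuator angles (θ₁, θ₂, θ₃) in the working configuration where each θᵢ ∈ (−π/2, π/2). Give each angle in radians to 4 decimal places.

rotate P by −φ1: (0.0755, -0.0116, -0.3173)
  A cos θ + B sin θ = C:  0.0345·cos θ + -0.3173·sin θ = -0.1537
  √(A²+B²)=0.3192;  θ1 = -1.4625+2.0732 ≈ 0.6107
arm 2 (φ=120.0°): x'=-0.0478, y'=-0.0596
  e−x'=0.1578;  (l²−L²−(e−x')²−y'²−z²)/2L = -0.2441
  γ=atan2(-0.3173,0.1578)=-1.1093;  ψ=arccos(-0.6888)=2.3307;  θ2=γ+ψ≈1.2213
arm 3 (φ=240.0°): x'=-0.0277, y'=0.0712
  e−x'=0.1377;  (l²−L²−(e−x')²−y'²−z²)/2L = -0.2294
  θ3 = atan2(B,A) + arccos(C/0.3459) = 1.1344

θ₁ = 0.6107, θ₂ = 1.2213, θ₃ = 1.1344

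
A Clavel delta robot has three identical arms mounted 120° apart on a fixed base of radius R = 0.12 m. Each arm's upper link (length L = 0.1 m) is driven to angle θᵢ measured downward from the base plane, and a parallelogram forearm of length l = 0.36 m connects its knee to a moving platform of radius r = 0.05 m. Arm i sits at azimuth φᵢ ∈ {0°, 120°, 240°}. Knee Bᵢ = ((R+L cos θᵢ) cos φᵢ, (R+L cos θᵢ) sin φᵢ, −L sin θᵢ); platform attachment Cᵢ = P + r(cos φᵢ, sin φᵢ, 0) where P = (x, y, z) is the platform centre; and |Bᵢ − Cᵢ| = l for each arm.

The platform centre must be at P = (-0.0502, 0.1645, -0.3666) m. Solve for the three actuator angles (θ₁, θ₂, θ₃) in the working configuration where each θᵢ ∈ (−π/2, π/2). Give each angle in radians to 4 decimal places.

φ1=0.0° → target in arm frame (-0.0502, 0.1645)
  A=0.1202, B=-0.3666, C=(l²−L²−A²−y'²−z²)/(2L)=-0.2815
  γ=atan2(-0.3666,0.1202)=-1.2540;  ψ=arccos(-0.7297)=2.3887;  θ1=γ+ψ≈1.1347
rotate P by −φ2: (0.1676, -0.0388, -0.3666)
  A cos θ + B sin θ = C:  -0.0976·cos θ + -0.3666·sin θ = -0.1291
  γ=atan2(-0.3666,-0.0976)=-1.8309;  ψ=arccos(-0.3403)=1.9180;  θ2=γ+ψ≈0.0871
rotate P by −φ3: (-0.1174, -0.1257, -0.3666)
  A=0.1874, B=-0.3666, C=(l²−L²−A²−y'²−z²)/(2L)=-0.3285
  γ=atan2(-0.3666,0.1874)=-1.0983;  ψ=arccos(-0.7980)=2.4947;  θ3=γ+ψ≈1.3964

θ₁ = 1.1347, θ₂ = 0.0871, θ₃ = 1.3964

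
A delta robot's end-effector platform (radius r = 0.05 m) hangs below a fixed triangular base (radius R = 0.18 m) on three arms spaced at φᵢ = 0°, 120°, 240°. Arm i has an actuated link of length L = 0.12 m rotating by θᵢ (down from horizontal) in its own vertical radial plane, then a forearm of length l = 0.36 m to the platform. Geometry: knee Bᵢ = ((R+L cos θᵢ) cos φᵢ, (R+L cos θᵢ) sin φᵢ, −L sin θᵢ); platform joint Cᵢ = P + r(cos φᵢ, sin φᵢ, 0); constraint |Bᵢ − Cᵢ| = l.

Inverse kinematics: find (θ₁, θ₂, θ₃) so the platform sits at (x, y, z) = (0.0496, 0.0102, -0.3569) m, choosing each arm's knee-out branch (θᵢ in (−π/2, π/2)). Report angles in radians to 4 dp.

φ1=0.0° → target in arm frame (0.0496, 0.0102)
  e−x'=0.0804;  (l²−L²−(e−x')²−y'²−z²)/2L = -0.0781
  √(A²+B²)=0.3658;  θ1 = -1.3492+1.7860 ≈ 0.4367
φ2=120.0° → target in arm frame (-0.0160, -0.0481)
  e−x'=0.1460;  (l²−L²−(e−x')²−y'²−z²)/2L = -0.1491
  √(A²+B²)=0.3856;  θ2 = -1.1826+1.9679 ≈ 0.7854
rotate P by −φ3: (-0.0336, 0.0379, -0.3569)
  A=0.1636, B=-0.3569, C=(l²−L²−A²−y'²−z²)/(2L)=-0.1683
  θ3 = atan2(B,A) + arccos(C/0.3926) = 0.8728

θ₁ = 0.4367, θ₂ = 0.7854, θ₃ = 0.8728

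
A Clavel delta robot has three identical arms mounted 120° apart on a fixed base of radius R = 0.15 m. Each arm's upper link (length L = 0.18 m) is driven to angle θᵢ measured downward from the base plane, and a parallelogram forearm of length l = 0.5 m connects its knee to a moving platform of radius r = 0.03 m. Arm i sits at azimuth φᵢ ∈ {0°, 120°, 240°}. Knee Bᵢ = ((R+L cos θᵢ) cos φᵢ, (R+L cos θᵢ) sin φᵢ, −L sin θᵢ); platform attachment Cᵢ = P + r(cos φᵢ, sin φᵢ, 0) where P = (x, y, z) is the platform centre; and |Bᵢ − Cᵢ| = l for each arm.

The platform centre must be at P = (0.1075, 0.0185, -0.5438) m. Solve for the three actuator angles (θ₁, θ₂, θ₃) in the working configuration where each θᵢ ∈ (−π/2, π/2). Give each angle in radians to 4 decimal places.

θ₁ = 0.4361, θ₂ = 0.8727, θ₃ = 0.9598

arm 1 (φ=0.0°): x'=0.1075, y'=0.0185
  e−x'=0.0125;  (l²−L²−(e−x')²−y'²−z²)/2L = -0.2184
  √(A²+B²)=0.5439;  θ1 = -1.5478+1.9839 ≈ 0.4361
arm 2 (φ=120.0°): x'=-0.0377, y'=-0.1023
  A=0.1577, B=-0.5438, C=(l²−L²−A²−y'²−z²)/(2L)=-0.3152
  γ=atan2(-0.5438,0.1577)=-1.2885;  ψ=arccos(-0.5567)=2.1612;  θ2=γ+ψ≈0.8727
arm 3 (φ=240.0°): x'=-0.0698, y'=0.0838
  e−x'=0.1898;  (l²−L²−(e−x')²−y'²−z²)/2L = -0.3366
  √(A²+B²)=0.5760;  θ3 = -1.2350+2.1949 ≈ 0.9598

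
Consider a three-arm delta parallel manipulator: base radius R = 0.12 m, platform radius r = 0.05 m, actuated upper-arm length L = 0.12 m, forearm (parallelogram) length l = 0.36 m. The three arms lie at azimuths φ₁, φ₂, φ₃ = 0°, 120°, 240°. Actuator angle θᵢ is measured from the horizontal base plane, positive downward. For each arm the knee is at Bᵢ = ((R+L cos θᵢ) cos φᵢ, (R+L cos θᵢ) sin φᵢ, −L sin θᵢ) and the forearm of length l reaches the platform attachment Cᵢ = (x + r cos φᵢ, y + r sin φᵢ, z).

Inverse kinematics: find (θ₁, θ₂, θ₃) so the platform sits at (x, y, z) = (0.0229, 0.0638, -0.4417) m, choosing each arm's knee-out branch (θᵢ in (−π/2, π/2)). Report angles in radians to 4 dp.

θ₁ = 1.0477, θ₂ = 0.9604, θ₃ = 1.3969

rotate P by −φ1: (0.0229, 0.0638, -0.4417)
  A cos θ + B sin θ = C:  0.0471·cos θ + -0.4417·sin θ = -0.3591
  γ=atan2(-0.4417,0.0471)=-1.4646;  ψ=arccos(-0.8084)=2.5123;  θ1=γ+ψ≈1.0477
rotate P by −φ2: (0.0438, -0.0517, -0.4417)
  A=0.0262, B=-0.4417, C=(l²−L²−A²−y'²−z²)/(2L)=-0.3469
  θ2 = atan2(B,A) + arccos(C/0.4425) = 0.9604
arm 3 (φ=240.0°): x'=-0.0667, y'=-0.0121
  e−x'=0.1367;  (l²−L²−(e−x')²−y'²−z²)/2L = -0.4114
  √(A²+B²)=0.4624;  θ3 = -1.2707+2.6675 ≈ 1.3969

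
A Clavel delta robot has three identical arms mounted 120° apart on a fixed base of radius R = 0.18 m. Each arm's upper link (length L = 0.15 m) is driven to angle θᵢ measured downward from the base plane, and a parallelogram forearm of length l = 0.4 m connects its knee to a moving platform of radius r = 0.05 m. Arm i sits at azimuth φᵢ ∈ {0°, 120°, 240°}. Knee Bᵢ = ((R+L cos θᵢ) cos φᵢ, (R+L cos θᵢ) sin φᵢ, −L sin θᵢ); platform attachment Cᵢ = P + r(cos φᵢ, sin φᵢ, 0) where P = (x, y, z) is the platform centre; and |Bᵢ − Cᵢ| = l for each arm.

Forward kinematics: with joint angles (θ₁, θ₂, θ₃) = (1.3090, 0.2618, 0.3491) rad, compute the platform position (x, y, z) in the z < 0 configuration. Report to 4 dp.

(-0.1641, 0.0101, -0.3664)

arm 1 at φ=0.0°: (R−r)+L cos θ1 = 0.1688;  S1 = (0.1688, 0.0000, -0.1449)
arm 2 at φ=120.0°: (R−r)+L cos θ2 = 0.2749;  S2 = (-0.1374, 0.2381, -0.0388)
φ3=240.0°: virtual centre (-0.1355, -0.2347, -0.0513), radius l
subtract pairs → two planes through P
plane₁₂: -0.6125x+0.4761y+0.2121z = 0.0276
det = 0.5772;  x = -0.0443+0.3268z,  y = 0.0009+-0.0251z
sphere 1 gives Az²+Bz+C=0 with A=1.1075, B=0.1504, C=-0.0936;  B²−4AC=0.4371;  roots -0.3664, 0.2306;  negative root z = -0.3664
x = -0.1641, y = 0.0101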